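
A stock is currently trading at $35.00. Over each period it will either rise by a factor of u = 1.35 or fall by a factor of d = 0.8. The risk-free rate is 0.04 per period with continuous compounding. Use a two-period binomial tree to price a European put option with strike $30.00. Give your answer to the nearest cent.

Risk-neutral probability p = (e^0.04 − 0.8)/(1.35 − 0.8) = 0.2408/0.5500 = 0.4378
Terminal stock prices: S_uu = 63.79, S_ud = 37.8, S_dd = 22.4
Terminal payoffs (K − S): max(-33.79, 0) = 0, max(-7.8, 0) = 0, max(7.6, 0) = 7.6
Node u (S = 47.25): V_u = e^(−0.04)·[0.4378·0.0000 + 0.5622·0.0000] = 0.0000
Node d (S = 28): V_d = e^(−0.04)·[0.4378·0.0000 + 0.5622·7.6000] = 4.1049
Node 0 (S = 35): V_0 = e^(−0.04)·[0.4378·0.0000 + 0.5622·4.1049] = 2.2171

$2.22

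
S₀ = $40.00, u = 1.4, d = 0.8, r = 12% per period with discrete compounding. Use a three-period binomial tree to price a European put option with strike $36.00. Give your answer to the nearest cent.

$1.16

Risk-neutral probability p = (1 + 0.12 − 0.8)/(1.4 − 0.8) = 0.3200/0.6000 = 0.5333
Terminal stock prices: S_uuu = 109.8, S_uud = 62.72, S_udd = 35.84, S_ddd = 20.48
Terminal payoffs (K − S): max(-73.76, 0) = 0, max(-26.72, 0) = 0, max(0.16, 0) = 0.16, max(15.52, 0) = 15.52
Node uu (S = 78.4): V_uu = 1/1.12·[0.5333·0.0000 + 0.4667·0.0000] = 0.0000
Node ud (S = 44.8): V_ud = 1/1.12·[0.5333·0.0000 + 0.4667·0.1600] = 0.0667
Node dd (S = 25.6): V_dd = 1/1.12·[0.5333·0.1600 + 0.4667·15.5200] = 6.5429
Node u (S = 56): V_u = 1/1.12·[0.5333·0.0000 + 0.4667·0.0667] = 0.0278
Node d (S = 32): V_d = 1/1.12·[0.5333·0.0667 + 0.4667·6.5429] = 2.7579
Node 0 (S = 40): V_0 = 1/1.12·[0.5333·0.0278 + 0.4667·2.7579] = 1.1624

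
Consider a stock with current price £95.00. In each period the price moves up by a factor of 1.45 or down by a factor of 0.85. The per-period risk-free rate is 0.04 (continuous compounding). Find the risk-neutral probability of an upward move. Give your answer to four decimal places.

Risk-neutral probability p = (e^0.04 − 0.85)/(1.45 − 0.85) = 0.1908/0.6000 = 0.3180

p = 0.3180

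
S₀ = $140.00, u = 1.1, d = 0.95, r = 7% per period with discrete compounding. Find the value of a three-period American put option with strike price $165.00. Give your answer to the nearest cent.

$25.00

Risk-neutral probability p = (1 + 0.07 − 0.95)/(1.1 − 0.95) = 0.1200/0.1500 = 0.8000
Terminal stock prices: S_uuu = 186.3, S_uud = 160.9, S_udd = 139, S_ddd = 120
Terminal payoffs (K − S): max(-21.34, 0) = 0, max(4.07, 0) = 4.07, max(26.02, 0) = 26.02, max(44.97, 0) = 44.97
Node uu (S = 169.4): continuation = 1/1.07·[0.8000·0.0000 + 0.2000·4.0700] = 0.7607; exercise value = 0.0000 ≤ continuation, so V_uu = 0.7607
Node ud (S = 146.3): continuation = 1/1.07·[0.8000·4.0700 + 0.2000·26.0150] = 7.9056; exercise value = 18.7000 > continuation, so V_ud = 18.7000 (exercise)
Node dd (S = 126.3): continuation = 1/1.07·[0.8000·26.0150 + 0.2000·44.9675] = 27.8556; exercise value = 38.6500 > continuation, so V_dd = 38.6500 (exercise)
Node u (S = 154): continuation = 1/1.07·[0.8000·0.7607 + 0.2000·18.7000] = 4.0641; exercise value = 11.0000 > continuation, so V_u = 11.0000 (exercise)
Node d (S = 133): continuation = 1/1.07·[0.8000·18.7000 + 0.2000·38.6500] = 21.2056; exercise value = 32.0000 > continuation, so V_d = 32.0000 (exercise)
Node 0 (S = 140): continuation = 1/1.07·[0.8000·11.0000 + 0.2000·32.0000] = 14.2056; exercise value = 25.0000 > continuation, so V_0 = 25.0000 (exercise)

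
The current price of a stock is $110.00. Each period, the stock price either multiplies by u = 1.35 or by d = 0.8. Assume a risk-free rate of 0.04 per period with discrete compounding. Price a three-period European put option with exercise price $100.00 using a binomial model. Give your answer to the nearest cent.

$8.79

Risk-neutral probability p = (1 + 0.04 − 0.8)/(1.35 − 0.8) = 0.2400/0.5500 = 0.4364
Terminal stock prices: S_uuu = 270.6, S_uud = 160.4, S_udd = 95.04, S_ddd = 56.32
Terminal payoffs (K − S): max(-170.6, 0) = 0, max(-60.38, 0) = 0, max(4.96, 0) = 4.96, max(43.68, 0) = 43.68
Node uu (S = 200.5): V_uu = 1/1.04·[0.4364·0.0000 + 0.5636·0.0000] = 0.0000
Node ud (S = 118.8): V_ud = 1/1.04·[0.4364·0.0000 + 0.5636·4.9600] = 2.6881
Node dd (S = 70.4): V_dd = 1/1.04·[0.4364·4.9600 + 0.5636·43.6800] = 25.7538
Node u (S = 148.5): V_u = 1/1.04·[0.4364·0.0000 + 0.5636·2.6881] = 1.4568
Node d (S = 88): V_d = 1/1.04·[0.4364·2.6881 + 0.5636·25.7538] = 15.0854
Node 0 (S = 110): V_0 = 1/1.04·[0.4364·1.4568 + 0.5636·15.0854] = 8.7869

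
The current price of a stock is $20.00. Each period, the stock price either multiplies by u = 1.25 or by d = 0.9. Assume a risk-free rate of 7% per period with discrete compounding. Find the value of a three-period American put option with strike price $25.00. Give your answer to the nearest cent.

$5.00

Risk-neutral probability p = (1 + 0.07 − 0.9)/(1.25 − 0.9) = 0.1700/0.3500 = 0.4857
Terminal stock prices: S_uuu = 39.06, S_uud = 28.12, S_udd = 20.25, S_ddd = 14.58
Terminal payoffs (K − S): max(-14.06, 0) = 0, max(-3.125, 0) = 0, max(4.75, 0) = 4.75, max(10.42, 0) = 10.42
Node uu (S = 31.25): continuation = 1/1.07·[0.4857·0.0000 + 0.5143·0.0000] = 0.0000; exercise value = 0.0000 ≤ continuation, so V_uu = 0.0000
Node ud (S = 22.5): continuation = 1/1.07·[0.4857·0.0000 + 0.5143·4.7500] = 2.2830; exercise value = 2.5000 > continuation, so V_ud = 2.5000 (exercise)
Node dd (S = 16.2): continuation = 1/1.07·[0.4857·4.7500 + 0.5143·10.4200] = 7.1645; exercise value = 8.8000 > continuation, so V_dd = 8.8000 (exercise)
Node u (S = 25): continuation = 1/1.07·[0.4857·0.0000 + 0.5143·2.5000] = 1.2016; exercise value = 0.0000 ≤ continuation, so V_u = 1.2016
Node d (S = 18): continuation = 1/1.07·[0.4857·2.5000 + 0.5143·8.8000] = 5.3645; exercise value = 7.0000 > continuation, so V_d = 7.0000 (exercise)
Node 0 (S = 20): continuation = 1/1.07·[0.4857·1.2016 + 0.5143·7.0000] = 3.9099; exercise value = 5.0000 > continuation, so V_0 = 5.0000 (exercise)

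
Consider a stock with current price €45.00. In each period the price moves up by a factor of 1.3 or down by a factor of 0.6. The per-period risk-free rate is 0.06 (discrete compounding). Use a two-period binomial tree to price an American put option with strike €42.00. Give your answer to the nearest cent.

Risk-neutral probability p = (1 + 0.06 − 0.6)/(1.3 − 0.6) = 0.4600/0.7000 = 0.6571
Terminal stock prices: S_uu = 76.05, S_ud = 35.1, S_dd = 16.2
Terminal payoffs (K − S): max(-34.05, 0) = 0, max(6.9, 0) = 6.9, max(25.8, 0) = 25.8
Node u (S = 58.5): continuation = 1/1.06·[0.6571·0.0000 + 0.3429·6.9000] = 2.2318; exercise value = 0.0000 ≤ continuation, so V_u = 2.2318
Node d (S = 27): continuation = 1/1.06·[0.6571·6.9000 + 0.3429·25.8000] = 12.6226; exercise value = 15.0000 > continuation, so V_d = 15.0000 (exercise)
Node 0 (S = 45): continuation = 1/1.06·[0.6571·2.2318 + 0.3429·15.0000] = 6.2354; exercise value = 0.0000 ≤ continuation, so V_0 = 6.2354

€6.24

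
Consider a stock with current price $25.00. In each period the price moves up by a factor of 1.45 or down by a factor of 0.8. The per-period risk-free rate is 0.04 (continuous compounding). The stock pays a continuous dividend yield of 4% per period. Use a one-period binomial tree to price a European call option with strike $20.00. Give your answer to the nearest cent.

$4.80

Per-period risk-free factor R = e^0.04 = 1.0408; dividend-adjusted growth = e^(0.04−0.04) = 1.0000.
Risk-neutral probability p = (1.0000 − 0.8)/(1.45 − 0.8) = 0.2000/0.6500 = 0.3077
Terminal stock prices: S_u = 36.25, S_d = 20
Terminal payoffs (S − K): max(16.25, 0) = 16.25, max(0, 0) = 0
Node 0 (S = 25): V_0 = e^(−0.04)·[0.3077·16.2500 + 0.6923·0.0000] = 4.8039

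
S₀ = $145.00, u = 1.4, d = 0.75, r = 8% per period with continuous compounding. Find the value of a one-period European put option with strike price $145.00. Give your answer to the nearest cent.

$16.30

Risk-neutral probability p = (e^0.08 − 0.75)/(1.4 − 0.75) = 0.3333/0.6500 = 0.5127
Terminal stock prices: S_u = 203, S_d = 108.8
Terminal payoffs (K − S): max(-58, 0) = 0, max(36.25, 0) = 36.25
Node 0 (S = 145): V_0 = e^(−0.08)·[0.5127·0.0000 + 0.4873·36.2500] = 16.3049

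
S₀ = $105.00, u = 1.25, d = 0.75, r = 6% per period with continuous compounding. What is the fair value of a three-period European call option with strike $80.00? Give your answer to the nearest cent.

$41.13

Risk-neutral probability p = (e^0.06 − 0.75)/(1.25 − 0.75) = 0.3118/0.5000 = 0.6237
Terminal stock prices: S_uuu = 205.1, S_uud = 123, S_udd = 73.83, S_ddd = 44.3
Terminal payoffs (S − K): max(125.1, 0) = 125.1, max(43.05, 0) = 43.05, max(-6.172, 0) = 0, max(-35.7, 0) = 0
Node uu (S = 164.1): V_uu = e^(−0.06)·[0.6237·125.0781 + 0.3763·43.0469] = 88.7213
Node ud (S = 98.44): V_ud = e^(−0.06)·[0.6237·43.0469 + 0.3763·0.0000] = 25.2837
Node dd (S = 59.06): V_dd = e^(−0.06)·[0.6237·0.0000 + 0.3763·0.0000] = 0.0000
Node u (S = 131.2): V_u = e^(−0.06)·[0.6237·88.7213 + 0.3763·25.2837] = 61.0716
Node d (S = 78.75): V_d = e^(−0.06)·[0.6237·25.2837 + 0.3763·0.0000] = 14.8505
Node 0 (S = 105): V_0 = e^(−0.06)·[0.6237·61.0716 + 0.3763·14.8505] = 41.1338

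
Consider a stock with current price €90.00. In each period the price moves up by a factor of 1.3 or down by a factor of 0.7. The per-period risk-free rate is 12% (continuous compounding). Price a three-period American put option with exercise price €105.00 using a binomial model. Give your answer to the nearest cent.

Risk-neutral probability p = (e^0.12 − 0.7)/(1.3 − 0.7) = 0.4275/0.6000 = 0.7125
Terminal stock prices: S_uuu = 197.7, S_uud = 106.5, S_udd = 57.33, S_ddd = 30.87
Terminal payoffs (K − S): max(-92.73, 0) = 0, max(-1.47, 0) = 0, max(47.67, 0) = 47.67, max(74.13, 0) = 74.13
Node uu (S = 152.1): continuation = e^(−0.12)·[0.7125·0.0000 + 0.2875·0.0000] = 0.0000; exercise value = 0.0000 ≤ continuation, so V_uu = 0.0000
Node ud (S = 81.9): continuation = e^(−0.12)·[0.7125·0.0000 + 0.2875·47.6700] = 12.1556; exercise value = 23.1000 > continuation, so V_ud = 23.1000 (exercise)
Node dd (S = 44.1): continuation = e^(−0.12)·[0.7125·47.6700 + 0.2875·74.1300] = 49.0266; exercise value = 60.9000 > continuation, so V_dd = 60.9000 (exercise)
Node u (S = 117): continuation = e^(−0.12)·[0.7125·0.0000 + 0.2875·23.1000] = 5.8904; exercise value = 0.0000 ≤ continuation, so V_u = 5.8904
Node d (S = 63): continuation = e^(−0.12)·[0.7125·23.1000 + 0.2875·60.9000] = 30.1266; exercise value = 42.0000 > continuation, so V_d = 42.0000 (exercise)
Node 0 (S = 90): continuation = e^(−0.12)·[0.7125·5.8904 + 0.2875·42.0000] = 14.4320; exercise value = 15.0000 > continuation, so V_0 = 15.0000 (exercise)

€15.00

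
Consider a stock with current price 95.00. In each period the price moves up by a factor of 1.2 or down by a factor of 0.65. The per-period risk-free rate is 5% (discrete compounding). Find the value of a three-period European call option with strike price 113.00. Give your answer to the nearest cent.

17.00

Risk-neutral probability p = (1 + 0.05 − 0.65)/(1.2 − 0.65) = 0.4000/0.5500 = 0.7273
Terminal stock prices: S_uuu = 164.2, S_uud = 88.92, S_udd = 48.17, S_ddd = 26.09
Terminal payoffs (S − K): max(51.16, 0) = 51.16, max(-24.08, 0) = 0, max(-64.83, 0) = 0, max(-86.91, 0) = 0
Node uu (S = 136.8): V_uu = 1/1.05·[0.7273·51.1600 + 0.2727·0.0000] = 35.4355
Node ud (S = 74.1): V_ud = 1/1.05·[0.7273·0.0000 + 0.2727·0.0000] = 0.0000
Node dd (S = 40.14): V_dd = 1/1.05·[0.7273·0.0000 + 0.2727·0.0000] = 0.0000
Node u (S = 114): V_u = 1/1.05·[0.7273·35.4355 + 0.2727·0.0000] = 24.5441
Node d (S = 61.75): V_d = 1/1.05·[0.7273·0.0000 + 0.2727·0.0000] = 0.0000
Node 0 (S = 95): V_0 = 1/1.05·[0.7273·24.5441 + 0.2727·0.0000] = 17.0002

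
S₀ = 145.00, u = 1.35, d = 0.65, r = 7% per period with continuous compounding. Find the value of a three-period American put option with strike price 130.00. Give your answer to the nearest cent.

Risk-neutral probability p = (e^0.07 − 0.65)/(1.35 − 0.65) = 0.4225/0.7000 = 0.6036
Terminal stock prices: S_uuu = 356.8, S_uud = 171.8, S_udd = 82.7, S_ddd = 39.82
Terminal payoffs (K − S): max(-226.8, 0) = 0, max(-41.77, 0) = 0, max(47.3, 0) = 47.3, max(90.18, 0) = 90.18
Node uu (S = 264.3): continuation = e^(−0.07)·[0.6036·0.0000 + 0.3964·0.0000] = 0.0000; exercise value = 0.0000 ≤ continuation, so V_uu = 0.0000
Node ud (S = 127.2): continuation = e^(−0.07)·[0.6036·0.0000 + 0.3964·47.2956] = 17.4813; exercise value = 2.7625 ≤ continuation, so V_ud = 17.4813
Node dd (S = 61.26): continuation = e^(−0.07)·[0.6036·47.2956 + 0.3964·90.1794] = 59.9487; exercise value = 68.7375 > continuation, so V_dd = 68.7375 (exercise)
Node u (S = 195.8): continuation = e^(−0.07)·[0.6036·0.0000 + 0.3964·17.4813] = 6.4614; exercise value = 0.0000 ≤ continuation, so V_u = 6.4614
Node d (S = 94.25): continuation = e^(−0.07)·[0.6036·17.4813 + 0.3964·68.7375] = 35.2446; exercise value = 35.7500 > continuation, so V_d = 35.7500 (exercise)
Node 0 (S = 145): continuation = e^(−0.07)·[0.6036·6.4614 + 0.3964·35.7500] = 16.8501; exercise value = 0.0000 ≤ continuation, so V_0 = 16.8501

16.85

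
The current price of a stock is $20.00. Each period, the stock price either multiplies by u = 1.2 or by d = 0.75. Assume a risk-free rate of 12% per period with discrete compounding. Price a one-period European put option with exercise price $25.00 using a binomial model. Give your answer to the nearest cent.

$2.32

Risk-neutral probability p = (1 + 0.12 − 0.75)/(1.2 − 0.75) = 0.3700/0.4500 = 0.8222
Terminal stock prices: S_u = 24, S_d = 15
Terminal payoffs (K − S): max(1, 0) = 1, max(10, 0) = 10
Node 0 (S = 20): V_0 = 1/1.12·[0.8222·1.0000 + 0.1778·10.0000] = 2.3214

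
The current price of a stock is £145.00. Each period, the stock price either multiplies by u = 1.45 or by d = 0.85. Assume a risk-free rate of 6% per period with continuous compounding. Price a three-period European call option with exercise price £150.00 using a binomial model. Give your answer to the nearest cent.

£33.49

Risk-neutral probability p = (e^0.06 − 0.85)/(1.45 − 0.85) = 0.2118/0.6000 = 0.3531
Terminal stock prices: S_uuu = 442.1, S_uud = 259.1, S_udd = 151.9, S_ddd = 89.05
Terminal payoffs (S − K): max(292.1, 0) = 292.1, max(109.1, 0) = 109.1, max(1.906, 0) = 1.906, max(-60.95, 0) = 0
Node uu (S = 304.9): V_uu = e^(−0.06)·[0.3531·292.0506 + 0.6469·109.1331] = 163.5978
Node ud (S = 178.7): V_ud = e^(−0.06)·[0.3531·109.1331 + 0.6469·1.9056] = 37.4478
Node dd (S = 104.8): V_dd = e^(−0.06)·[0.3531·1.9056 + 0.6469·0.0000] = 0.6336
Node u (S = 210.2): V_u = e^(−0.06)·[0.3531·163.5978 + 0.6469·37.4478] = 77.2119
Node d (S = 123.2): V_d = e^(−0.06)·[0.3531·37.4478 + 0.6469·0.6336] = 12.8375
Node 0 (S = 145): V_0 = e^(−0.06)·[0.3531·77.2119 + 0.6469·12.8375] = 33.4944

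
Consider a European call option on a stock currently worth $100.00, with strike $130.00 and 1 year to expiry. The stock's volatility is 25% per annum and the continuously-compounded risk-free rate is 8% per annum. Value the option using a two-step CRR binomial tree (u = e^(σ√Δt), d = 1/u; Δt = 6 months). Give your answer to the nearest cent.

CRR parameters: u = e^(σ√Δt) = e^(0.25·√0.5) = 1.1934, d = 1/u = 0.8380
Per-period rate: rΔt = 0.08·0.5 = 0.04, so R = e^0.04 = 1.0408
Risk-neutral probability p = (e^0.04 − 0.8380)/(1.1934 − 0.8380) = 0.2028/0.3554 = 0.5708
Terminal stock prices: S_uu = 142.4, S_ud = 100, S_dd = 70.22
Terminal payoffs (S − K): max(12.41, 0) = 12.41, max(-30, 0) = 0, max(-59.78, 0) = 0
Node u (S = 119.3): V_u = e^(−0.04)·[0.5708·12.4119 + 0.4292·0.0000] = 6.8063
Node d (S = 83.8): V_d = e^(−0.04)·[0.5708·0.0000 + 0.4292·0.0000] = 0.0000
Node 0 (S = 100): V_0 = e^(−0.04)·[0.5708·6.8063 + 0.4292·0.0000] = 3.7324

$3.73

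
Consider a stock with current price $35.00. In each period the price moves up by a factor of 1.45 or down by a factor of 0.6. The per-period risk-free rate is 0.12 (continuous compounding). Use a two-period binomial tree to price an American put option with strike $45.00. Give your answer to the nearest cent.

$10.77

Risk-neutral probability p = (e^0.12 − 0.6)/(1.45 − 0.6) = 0.5275/0.8500 = 0.6206
Terminal stock prices: S_uu = 73.59, S_ud = 30.45, S_dd = 12.6
Terminal payoffs (K − S): max(-28.59, 0) = 0, max(14.55, 0) = 14.55, max(32.4, 0) = 32.4
Node u (S = 50.75): continuation = e^(−0.12)·[0.6206·0.0000 + 0.3794·14.5500] = 4.8962; exercise value = 0.0000 ≤ continuation, so V_u = 4.8962
Node d (S = 21): continuation = e^(−0.12)·[0.6206·14.5500 + 0.3794·32.4000] = 18.9114; exercise value = 24.0000 > continuation, so V_d = 24.0000 (exercise)
Node 0 (S = 35): continuation = e^(−0.12)·[0.6206·4.8962 + 0.3794·24.0000] = 10.7712; exercise value = 10.0000 ≤ continuation, so V_0 = 10.7712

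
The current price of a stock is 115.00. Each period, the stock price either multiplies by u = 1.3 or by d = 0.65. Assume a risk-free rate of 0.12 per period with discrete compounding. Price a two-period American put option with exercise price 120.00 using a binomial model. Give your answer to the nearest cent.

14.83

Risk-neutral probability p = (1 + 0.12 − 0.65)/(1.3 − 0.65) = 0.4700/0.6500 = 0.7231
Terminal stock prices: S_uu = 194.4, S_ud = 97.17, S_dd = 48.59
Terminal payoffs (K − S): max(-74.35, 0) = 0, max(22.83, 0) = 22.83, max(71.41, 0) = 71.41
Node u (S = 149.5): continuation = 1/1.12·[0.7231·0.0000 + 0.2769·22.8250] = 5.6435; exercise value = 0.0000 ≤ continuation, so V_u = 5.6435
Node d (S = 74.75): continuation = 1/1.12·[0.7231·22.8250 + 0.2769·71.4125] = 32.3929; exercise value = 45.2500 > continuation, so V_d = 45.2500 (exercise)
Node 0 (S = 115): continuation = 1/1.12·[0.7231·5.6435 + 0.2769·45.2500] = 14.8317; exercise value = 5.0000 ≤ continuation, so V_0 = 14.8317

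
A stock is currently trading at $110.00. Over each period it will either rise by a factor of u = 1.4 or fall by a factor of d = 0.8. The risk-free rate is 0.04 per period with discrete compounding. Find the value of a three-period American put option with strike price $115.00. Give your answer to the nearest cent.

Risk-neutral probability p = (1 + 0.04 − 0.8)/(1.4 − 0.8) = 0.2400/0.6000 = 0.4000
Terminal stock prices: S_uuu = 301.8, S_uud = 172.5, S_udd = 98.56, S_ddd = 56.32
Terminal payoffs (K − S): max(-186.8, 0) = 0, max(-57.48, 0) = 0, max(16.44, 0) = 16.44, max(58.68, 0) = 58.68
Node uu (S = 215.6): continuation = 1/1.04·[0.4000·0.0000 + 0.6000·0.0000] = 0.0000; exercise value = 0.0000 ≤ continuation, so V_uu = 0.0000
Node ud (S = 123.2): continuation = 1/1.04·[0.4000·0.0000 + 0.6000·16.4400] = 9.4846; exercise value = 0.0000 ≤ continuation, so V_ud = 9.4846
Node dd (S = 70.4): continuation = 1/1.04·[0.4000·16.4400 + 0.6000·58.6800] = 40.1769; exercise value = 44.6000 > continuation, so V_dd = 44.6000 (exercise)
Node u (S = 154): continuation = 1/1.04·[0.4000·0.0000 + 0.6000·9.4846] = 5.4719; exercise value = 0.0000 ≤ continuation, so V_u = 5.4719
Node d (S = 88): continuation = 1/1.04·[0.4000·9.4846 + 0.6000·44.6000] = 29.3787; exercise value = 27.0000 ≤ continuation, so V_d = 29.3787
Node 0 (S = 110): continuation = 1/1.04·[0.4000·5.4719 + 0.6000·29.3787] = 19.0538; exercise value = 5.0000 ≤ continuation, so V_0 = 19.0538

$19.05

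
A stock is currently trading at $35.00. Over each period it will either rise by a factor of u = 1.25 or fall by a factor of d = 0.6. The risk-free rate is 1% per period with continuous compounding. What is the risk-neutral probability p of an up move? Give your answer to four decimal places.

Risk-neutral probability p = (e^0.01 − 0.6)/(1.25 − 0.6) = 0.4101/0.6500 = 0.6308

p = 0.6308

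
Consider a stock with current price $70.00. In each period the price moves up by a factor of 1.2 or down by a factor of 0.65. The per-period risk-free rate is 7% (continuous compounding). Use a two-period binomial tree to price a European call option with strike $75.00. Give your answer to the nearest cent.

$13.24

Risk-neutral probability p = (e^0.07 − 0.65)/(1.2 − 0.65) = 0.4225/0.5500 = 0.7682
Terminal stock prices: S_uu = 100.8, S_ud = 54.6, S_dd = 29.58
Terminal payoffs (S − K): max(25.8, 0) = 25.8, max(-20.4, 0) = 0, max(-45.42, 0) = 0
Node u (S = 84): V_u = e^(−0.07)·[0.7682·25.8000 + 0.2318·0.0000] = 18.4796
Node d (S = 45.5): V_d = e^(−0.07)·[0.7682·0.0000 + 0.2318·0.0000] = 0.0000
Node 0 (S = 70): V_0 = e^(−0.07)·[0.7682·18.4796 + 0.2318·0.0000] = 13.2362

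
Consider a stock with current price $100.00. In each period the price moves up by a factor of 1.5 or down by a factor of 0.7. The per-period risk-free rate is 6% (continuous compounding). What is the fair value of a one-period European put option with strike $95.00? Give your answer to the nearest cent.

Risk-neutral probability p = (e^0.06 − 0.7)/(1.5 − 0.7) = 0.3618/0.8000 = 0.4523
Terminal stock prices: S_u = 150, S_d = 70
Terminal payoffs (K − S): max(-55, 0) = 0, max(25, 0) = 25
Node 0 (S = 100): V_0 = e^(−0.06)·[0.4523·0.0000 + 0.5477·25.0000] = 12.8952

$12.90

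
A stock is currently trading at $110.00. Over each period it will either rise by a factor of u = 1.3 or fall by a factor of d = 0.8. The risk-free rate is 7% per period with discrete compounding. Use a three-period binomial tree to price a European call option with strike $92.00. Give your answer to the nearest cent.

Risk-neutral probability p = (1 + 0.07 − 0.8)/(1.3 − 0.8) = 0.2700/0.5000 = 0.5400
Terminal stock prices: S_uuu = 241.7, S_uud = 148.7, S_udd = 91.52, S_ddd = 56.32
Terminal payoffs (S − K): max(149.7, 0) = 149.7, max(56.72, 0) = 56.72, max(-0.48, 0) = 0, max(-35.68, 0) = 0
Node uu (S = 185.9): V_uu = 1/1.07·[0.5400·149.6700 + 0.4600·56.7200] = 99.9187
Node ud (S = 114.4): V_ud = 1/1.07·[0.5400·56.7200 + 0.4600·0.0000] = 28.6250
Node dd (S = 70.4): V_dd = 1/1.07·[0.5400·0.0000 + 0.4600·0.0000] = 0.0000
Node u (S = 143): V_u = 1/1.07·[0.5400·99.9187 + 0.4600·28.6250] = 62.7324
Node d (S = 88): V_d = 1/1.07·[0.5400·28.6250 + 0.4600·0.0000] = 14.4463
Node 0 (S = 110): V_0 = 1/1.07·[0.5400·62.7324 + 0.4600·14.4463] = 37.8699

$37.87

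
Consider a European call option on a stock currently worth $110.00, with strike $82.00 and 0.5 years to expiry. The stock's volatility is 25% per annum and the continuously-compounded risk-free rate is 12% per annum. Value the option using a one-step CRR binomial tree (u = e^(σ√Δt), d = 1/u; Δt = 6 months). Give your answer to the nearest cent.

CRR parameters: u = e^(σ√Δt) = e^(0.25·√0.5) = 1.1934, d = 1/u = 0.8380
Per-period rate: rΔt = 0.12·0.5 = 0.06, so R = e^0.06 = 1.0618
Risk-neutral probability p = (e^0.06 − 0.8380)/(1.1934 − 0.8380) = 0.2239/0.3554 = 0.6299
Terminal stock prices: S_u = 131.3, S_d = 92.18
Terminal payoffs (S − K): max(49.27, 0) = 49.27, max(10.18, 0) = 10.18
Node 0 (S = 110): V_0 = e^(−0.06)·[0.6299·49.2701 + 0.3701·10.1764] = 32.7753

$32.78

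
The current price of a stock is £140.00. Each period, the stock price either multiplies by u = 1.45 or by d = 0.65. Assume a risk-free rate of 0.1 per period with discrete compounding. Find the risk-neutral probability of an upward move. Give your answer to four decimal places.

Risk-neutral probability p = (1 + 0.1 − 0.65)/(1.45 − 0.65) = 0.4500/0.8000 = 0.5625

p = 0.5625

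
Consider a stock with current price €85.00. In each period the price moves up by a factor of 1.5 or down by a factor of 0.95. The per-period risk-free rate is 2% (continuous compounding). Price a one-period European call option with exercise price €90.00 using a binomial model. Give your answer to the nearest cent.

€4.69

Risk-neutral probability p = (e^0.02 − 0.95)/(1.5 − 0.95) = 0.0702/0.5500 = 0.1276
Terminal stock prices: S_u = 127.5, S_d = 80.75
Terminal payoffs (S − K): max(37.5, 0) = 37.5, max(-9.25, 0) = 0
Node 0 (S = 85): V_0 = e^(−0.02)·[0.1276·37.5000 + 0.8724·0.0000] = 4.6917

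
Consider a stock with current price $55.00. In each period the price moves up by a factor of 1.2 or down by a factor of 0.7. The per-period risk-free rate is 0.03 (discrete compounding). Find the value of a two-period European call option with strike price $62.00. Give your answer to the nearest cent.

$7.06

Risk-neutral probability p = (1 + 0.03 − 0.7)/(1.2 − 0.7) = 0.3300/0.5000 = 0.6600
Terminal stock prices: S_uu = 79.2, S_ud = 46.2, S_dd = 26.95
Terminal payoffs (S − K): max(17.2, 0) = 17.2, max(-15.8, 0) = 0, max(-35.05, 0) = 0
Node u (S = 66): V_u = 1/1.03·[0.6600·17.2000 + 0.3400·0.0000] = 11.0214
Node d (S = 38.5): V_d = 1/1.03·[0.6600·0.0000 + 0.3400·0.0000] = 0.0000
Node 0 (S = 55): V_0 = 1/1.03·[0.6600·11.0214 + 0.3400·0.0000] = 7.0622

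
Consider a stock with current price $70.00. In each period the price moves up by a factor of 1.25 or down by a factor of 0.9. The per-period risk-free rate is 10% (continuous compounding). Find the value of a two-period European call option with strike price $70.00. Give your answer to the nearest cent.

Risk-neutral probability p = (e^0.1 − 0.9)/(1.25 − 0.9) = 0.2052/0.3500 = 0.5862
Terminal stock prices: S_uu = 109.4, S_ud = 78.75, S_dd = 56.7
Terminal payoffs (S − K): max(39.38, 0) = 39.38, max(8.75, 0) = 8.75, max(-13.3, 0) = 0
Node u (S = 87.5): V_u = e^(−0.1)·[0.5862·39.3750 + 0.4138·8.7500] = 24.1614
Node d (S = 63): V_d = e^(−0.1)·[0.5862·8.7500 + 0.4138·0.0000] = 4.6412
Node 0 (S = 70): V_0 = e^(−0.1)·[0.5862·24.1614 + 0.4138·4.6412] = 14.5534

$14.55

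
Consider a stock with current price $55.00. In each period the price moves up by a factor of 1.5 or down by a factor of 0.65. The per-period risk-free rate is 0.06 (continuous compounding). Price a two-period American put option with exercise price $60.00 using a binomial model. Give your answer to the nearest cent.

$13.18

Risk-neutral probability p = (e^0.06 − 0.65)/(1.5 − 0.65) = 0.4118/0.8500 = 0.4845
Terminal stock prices: S_uu = 123.8, S_ud = 53.62, S_dd = 23.24
Terminal payoffs (K − S): max(-63.75, 0) = 0, max(6.375, 0) = 6.375, max(36.76, 0) = 36.76
Node u (S = 82.5): continuation = e^(−0.06)·[0.4845·0.0000 + 0.5155·6.3750] = 3.0949; exercise value = 0.0000 ≤ continuation, so V_u = 3.0949
Node d (S = 35.75): continuation = e^(−0.06)·[0.4845·6.3750 + 0.5155·36.7625] = 20.7559; exercise value = 24.2500 > continuation, so V_d = 24.2500 (exercise)
Node 0 (S = 55): continuation = e^(−0.06)·[0.4845·3.0949 + 0.5155·24.2500] = 13.1847; exercise value = 5.0000 ≤ continuation, so V_0 = 13.1847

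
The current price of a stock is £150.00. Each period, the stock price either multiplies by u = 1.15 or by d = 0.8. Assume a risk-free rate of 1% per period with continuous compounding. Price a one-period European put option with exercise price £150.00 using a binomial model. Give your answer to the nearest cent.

Risk-neutral probability p = (e^0.01 − 0.8)/(1.15 − 0.8) = 0.2101/0.3500 = 0.6001
Terminal stock prices: S_u = 172.5, S_d = 120
Terminal payoffs (K − S): max(-22.5, 0) = 0, max(30, 0) = 30
Node 0 (S = 150): V_0 = e^(−0.01)·[0.6001·0.0000 + 0.3999·30.0000] = 11.8763

£11.88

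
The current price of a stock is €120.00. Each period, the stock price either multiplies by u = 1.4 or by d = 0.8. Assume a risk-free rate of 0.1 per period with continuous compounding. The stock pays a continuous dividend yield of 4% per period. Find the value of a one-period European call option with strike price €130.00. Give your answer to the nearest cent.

€15.00

Per-period risk-free factor R = e^0.1 = 1.1052; dividend-adjusted growth = e^(0.1−0.04) = 1.0618.
Risk-neutral probability p = (1.0618 − 0.8)/(1.4 − 0.8) = 0.2618/0.6000 = 0.4364
Terminal stock prices: S_u = 168, S_d = 96
Terminal payoffs (S − K): max(38, 0) = 38, max(-34, 0) = 0
Node 0 (S = 120): V_0 = e^(−0.1)·[0.4364·38.0000 + 0.5636·0.0000] = 15.0049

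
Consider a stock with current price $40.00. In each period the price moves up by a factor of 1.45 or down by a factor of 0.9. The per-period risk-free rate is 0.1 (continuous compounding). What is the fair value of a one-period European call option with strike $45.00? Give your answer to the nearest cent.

$4.39

Risk-neutral probability p = (e^0.1 − 0.9)/(1.45 − 0.9) = 0.2052/0.5500 = 0.3730
Terminal stock prices: S_u = 58, S_d = 36
Terminal payoffs (S − K): max(13, 0) = 13, max(-9, 0) = 0
Node 0 (S = 40): V_0 = e^(−0.1)·[0.3730·13.0000 + 0.6270·0.0000] = 4.3880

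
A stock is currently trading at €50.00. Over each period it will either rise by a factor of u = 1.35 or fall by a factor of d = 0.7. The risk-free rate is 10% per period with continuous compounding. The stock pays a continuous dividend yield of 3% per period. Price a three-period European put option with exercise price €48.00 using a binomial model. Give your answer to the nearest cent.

Per-period risk-free factor R = e^0.1 = 1.1052; dividend-adjusted growth = e^(0.1−0.03) = 1.0725.
Risk-neutral probability p = (1.0725 − 0.7)/(1.35 − 0.7) = 0.3725/0.6500 = 0.5731
Terminal stock prices: S_uuu = 123, S_uud = 63.79, S_udd = 33.07, S_ddd = 17.15
Terminal payoffs (K − S): max(-75.02, 0) = 0, max(-15.79, 0) = 0, max(14.93, 0) = 14.93, max(30.85, 0) = 30.85
Node uu (S = 91.13): V_uu = e^(−0.1)·[0.5731·0.0000 + 0.4269·0.0000] = 0.0000
Node ud (S = 47.25): V_ud = e^(−0.1)·[0.5731·0.0000 + 0.4269·14.9250] = 5.7653
Node dd (S = 24.5): V_dd = e^(−0.1)·[0.5731·14.9250 + 0.4269·30.8500] = 19.6563
Node u (S = 67.5): V_u = e^(−0.1)·[0.5731·0.0000 + 0.4269·5.7653] = 2.2270
Node d (S = 35): V_d = e^(−0.1)·[0.5731·5.7653 + 0.4269·19.6563] = 10.5825
Node 0 (S = 50): V_0 = e^(−0.1)·[0.5731·2.2270 + 0.4269·10.5825] = 5.2427

€5.24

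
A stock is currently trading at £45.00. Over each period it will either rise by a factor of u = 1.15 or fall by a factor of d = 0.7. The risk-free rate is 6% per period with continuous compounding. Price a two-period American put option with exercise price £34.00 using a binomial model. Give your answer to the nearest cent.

Risk-neutral probability p = (e^0.06 − 0.7)/(1.15 − 0.7) = 0.3618/0.4500 = 0.8041
Terminal stock prices: S_uu = 59.51, S_ud = 36.22, S_dd = 22.05
Terminal payoffs (K − S): max(-25.51, 0) = 0, max(-2.225, 0) = 0, max(11.95, 0) = 11.95
Node u (S = 51.75): continuation = e^(−0.06)·[0.8041·0.0000 + 0.1959·0.0000] = 0.0000; exercise value = 0.0000 ≤ continuation, so V_u = 0.0000
Node d (S = 31.5): continuation = e^(−0.06)·[0.8041·0.0000 + 0.1959·11.9500] = 2.2049; exercise value = 2.5000 > continuation, so V_d = 2.5000 (exercise)
Node 0 (S = 45): continuation = e^(−0.06)·[0.8041·0.0000 + 0.1959·2.5000] = 0.4613; exercise value = 0.0000 ≤ continuation, so V_0 = 0.4613

£0.46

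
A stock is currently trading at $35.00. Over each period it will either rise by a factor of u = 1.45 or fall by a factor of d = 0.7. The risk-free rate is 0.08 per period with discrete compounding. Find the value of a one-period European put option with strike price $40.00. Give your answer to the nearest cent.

$7.08

Risk-neutral probability p = (1 + 0.08 − 0.7)/(1.45 − 0.7) = 0.3800/0.7500 = 0.5067
Terminal stock prices: S_u = 50.75, S_d = 24.5
Terminal payoffs (K − S): max(-10.75, 0) = 0, max(15.5, 0) = 15.5
Node 0 (S = 35): V_0 = 1/1.08·[0.5067·0.0000 + 0.4933·15.5000] = 7.0802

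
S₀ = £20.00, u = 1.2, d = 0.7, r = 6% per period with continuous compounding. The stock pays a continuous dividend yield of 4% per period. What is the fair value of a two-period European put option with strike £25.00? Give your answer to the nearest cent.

Per-period risk-free factor R = e^0.06 = 1.0618; dividend-adjusted growth = e^(0.06−0.04) = 1.0202.
Risk-neutral probability p = (1.0202 − 0.7)/(1.2 − 0.7) = 0.3202/0.5000 = 0.6404
Terminal stock prices: S_uu = 28.8, S_ud = 16.8, S_dd = 9.8
Terminal payoffs (K − S): max(-3.8, 0) = 0, max(8.2, 0) = 8.2, max(15.2, 0) = 15.2
Node u (S = 24): V_u = e^(−0.06)·[0.6404·0.0000 + 0.3596·8.2000] = 2.7770
Node d (S = 14): V_d = e^(−0.06)·[0.6404·8.2000 + 0.3596·15.2000] = 10.0931
Node 0 (S = 20): V_0 = e^(−0.06)·[0.6404·2.7770 + 0.3596·10.0931] = 5.0929

£5.09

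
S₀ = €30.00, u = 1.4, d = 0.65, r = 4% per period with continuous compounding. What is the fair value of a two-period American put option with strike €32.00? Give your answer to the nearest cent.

Risk-neutral probability p = (e^0.04 − 0.65)/(1.4 − 0.65) = 0.3908/0.7500 = 0.5211
Terminal stock prices: S_uu = 58.8, S_ud = 27.3, S_dd = 12.68
Terminal payoffs (K − S): max(-26.8, 0) = 0, max(4.7, 0) = 4.7, max(19.32, 0) = 19.32
Node u (S = 42): continuation = e^(−0.04)·[0.5211·0.0000 + 0.4789·4.7000] = 2.1627; exercise value = 0.0000 ≤ continuation, so V_u = 2.1627
Node d (S = 19.5): continuation = e^(−0.04)·[0.5211·4.7000 + 0.4789·19.3250] = 11.2453; exercise value = 12.5000 > continuation, so V_d = 12.5000 (exercise)
Node 0 (S = 30): continuation = e^(−0.04)·[0.5211·2.1627 + 0.4789·12.5000] = 6.8345; exercise value = 2.0000 ≤ continuation, so V_0 = 6.8345

€6.83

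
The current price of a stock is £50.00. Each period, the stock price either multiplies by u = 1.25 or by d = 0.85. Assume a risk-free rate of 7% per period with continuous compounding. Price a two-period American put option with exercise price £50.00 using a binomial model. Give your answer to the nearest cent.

Risk-neutral probability p = (e^0.07 − 0.85)/(1.25 − 0.85) = 0.2225/0.4000 = 0.5563
Terminal stock prices: S_uu = 78.12, S_ud = 53.12, S_dd = 36.12
Terminal payoffs (K − S): max(-28.12, 0) = 0, max(-3.125, 0) = 0, max(13.88, 0) = 13.88
Node u (S = 62.5): continuation = e^(−0.07)·[0.5563·0.0000 + 0.4437·0.0000] = 0.0000; exercise value = 0.0000 ≤ continuation, so V_u = 0.0000
Node d (S = 42.5): continuation = e^(−0.07)·[0.5563·0.0000 + 0.4437·13.8750] = 5.7405; exercise value = 7.5000 > continuation, so V_d = 7.5000 (exercise)
Node 0 (S = 50): continuation = e^(−0.07)·[0.5563·0.0000 + 0.4437·7.5000] = 3.1030; exercise value = 0.0000 ≤ continuation, so V_0 = 3.1030

£3.10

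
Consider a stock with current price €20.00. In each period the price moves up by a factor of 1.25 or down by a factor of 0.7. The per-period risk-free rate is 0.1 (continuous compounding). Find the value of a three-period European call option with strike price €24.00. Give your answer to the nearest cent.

Risk-neutral probability p = (e^0.1 − 0.7)/(1.25 − 0.7) = 0.4052/0.5500 = 0.7367
Terminal stock prices: S_uuu = 39.06, S_uud = 21.88, S_udd = 12.25, S_ddd = 6.86
Terminal payoffs (S − K): max(15.06, 0) = 15.06, max(-2.125, 0) = 0, max(-11.75, 0) = 0, max(-17.14, 0) = 0
Node uu (S = 31.25): V_uu = e^(−0.1)·[0.7367·15.0625 + 0.2633·0.0000] = 10.0402
Node ud (S = 17.5): V_ud = e^(−0.1)·[0.7367·0.0000 + 0.2633·0.0000] = 0.0000
Node dd (S = 9.8): V_dd = e^(−0.1)·[0.7367·0.0000 + 0.2633·0.0000] = 0.0000
Node u (S = 25): V_u = e^(−0.1)·[0.7367·10.0402 + 0.2633·0.0000] = 6.6925
Node d (S = 14): V_d = e^(−0.1)·[0.7367·0.0000 + 0.2633·0.0000] = 0.0000
Node 0 (S = 20): V_0 = e^(−0.1)·[0.7367·6.6925 + 0.2633·0.0000] = 4.4610

€4.46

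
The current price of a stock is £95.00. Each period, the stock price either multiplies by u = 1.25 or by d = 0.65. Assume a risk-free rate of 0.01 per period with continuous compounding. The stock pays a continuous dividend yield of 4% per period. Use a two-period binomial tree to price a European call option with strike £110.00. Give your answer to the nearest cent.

£10.75

Per-period risk-free factor R = e^0.01 = 1.0101; dividend-adjusted growth = e^(0.01−0.04) = 0.9704.
Risk-neutral probability p = (0.9704 − 0.65)/(1.25 − 0.65) = 0.3204/0.6000 = 0.5341
Terminal stock prices: S_uu = 148.4, S_ud = 77.19, S_dd = 40.14
Terminal payoffs (S − K): max(38.44, 0) = 38.44, max(-32.81, 0) = 0, max(-69.86, 0) = 0
Node u (S = 118.8): V_u = e^(−0.01)·[0.5341·38.4375 + 0.4659·0.0000] = 20.3243
Node d (S = 61.75): V_d = e^(−0.01)·[0.5341·0.0000 + 0.4659·0.0000] = 0.0000
Node 0 (S = 95): V_0 = e^(−0.01)·[0.5341·20.3243 + 0.4659·0.0000] = 10.7467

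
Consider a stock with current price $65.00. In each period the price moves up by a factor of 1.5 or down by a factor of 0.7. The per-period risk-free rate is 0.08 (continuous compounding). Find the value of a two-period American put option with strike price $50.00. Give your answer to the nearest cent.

Risk-neutral probability p = (e^0.08 − 0.7)/(1.5 − 0.7) = 0.3833/0.8000 = 0.4791
Terminal stock prices: S_uu = 146.2, S_ud = 68.25, S_dd = 31.85
Terminal payoffs (K − S): max(-96.25, 0) = 0, max(-18.25, 0) = 0, max(18.15, 0) = 18.15
Node u (S = 97.5): continuation = e^(−0.08)·[0.4791·0.0000 + 0.5209·0.0000] = 0.0000; exercise value = 0.0000 ≤ continuation, so V_u = 0.0000
Node d (S = 45.5): continuation = e^(−0.08)·[0.4791·0.0000 + 0.5209·18.1500] = 8.7273; exercise value = 4.5000 ≤ continuation, so V_d = 8.7273
Node 0 (S = 65): continuation = e^(−0.08)·[0.4791·0.0000 + 0.5209·8.7273] = 4.1965; exercise value = 0.0000 ≤ continuation, so V_0 = 4.1965

$4.20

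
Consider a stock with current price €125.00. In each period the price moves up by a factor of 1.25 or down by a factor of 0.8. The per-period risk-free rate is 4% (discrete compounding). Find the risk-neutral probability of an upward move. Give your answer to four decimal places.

p = 0.5333

Risk-neutral probability p = (1 + 0.04 − 0.8)/(1.25 − 0.8) = 0.2400/0.4500 = 0.5333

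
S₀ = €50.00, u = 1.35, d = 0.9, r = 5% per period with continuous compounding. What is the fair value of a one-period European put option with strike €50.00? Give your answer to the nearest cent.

Risk-neutral probability p = (e^0.05 − 0.9)/(1.35 − 0.9) = 0.1513/0.4500 = 0.3362
Terminal stock prices: S_u = 67.5, S_d = 45
Terminal payoffs (K − S): max(-17.5, 0) = 0, max(5, 0) = 5
Node 0 (S = 50): V_0 = e^(−0.05)·[0.3362·0.0000 + 0.6638·5.0000] = 3.1573

€3.16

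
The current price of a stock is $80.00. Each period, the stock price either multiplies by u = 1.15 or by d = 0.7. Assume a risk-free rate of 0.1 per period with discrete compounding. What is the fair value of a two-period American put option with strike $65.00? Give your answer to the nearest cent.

Risk-neutral probability p = (1 + 0.1 − 0.7)/(1.15 − 0.7) = 0.4000/0.4500 = 0.8889
Terminal stock prices: S_uu = 105.8, S_ud = 64.4, S_dd = 39.2
Terminal payoffs (K − S): max(-40.8, 0) = 0, max(0.6, 0) = 0.6, max(25.8, 0) = 25.8
Node u (S = 92): continuation = 1/1.1·[0.8889·0.0000 + 0.1111·0.6000] = 0.0606; exercise value = 0.0000 ≤ continuation, so V_u = 0.0606
Node d (S = 56): continuation = 1/1.1·[0.8889·0.6000 + 0.1111·25.8000] = 3.0909; exercise value = 9.0000 > continuation, so V_d = 9.0000 (exercise)
Node 0 (S = 80): continuation = 1/1.1·[0.8889·0.0606 + 0.1111·9.0000] = 0.9581; exercise value = 0.0000 ≤ continuation, so V_0 = 0.9581

$0.96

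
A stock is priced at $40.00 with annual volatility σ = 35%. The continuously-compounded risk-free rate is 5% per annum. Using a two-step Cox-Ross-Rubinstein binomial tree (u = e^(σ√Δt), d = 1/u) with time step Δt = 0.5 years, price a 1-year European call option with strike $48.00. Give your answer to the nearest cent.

$4.01

CRR parameters: u = e^(σ√Δt) = e^(0.35·√0.5) = 1.2808, d = 1/u = 0.7808
Per-period rate: rΔt = 0.05·0.5 = 0.025, so R = e^0.025 = 1.0253
Risk-neutral probability p = (e^0.025 − 0.7808)/(1.2808 − 0.7808) = 0.2446/0.5000 = 0.4891
Terminal stock prices: S_uu = 65.62, S_ud = 40, S_dd = 24.38
Terminal payoffs (S − K): max(17.62, 0) = 17.62, max(-8, 0) = 0, max(-23.62, 0) = 0
Node u (S = 51.23): V_u = e^(−0.025)·[0.4891·17.6183 + 0.5109·0.0000] = 8.4038
Node d (S = 31.23): V_d = e^(−0.025)·[0.4891·0.0000 + 0.5109·0.0000] = 0.0000
Node 0 (S = 40): V_0 = e^(−0.025)·[0.4891·8.4038 + 0.5109·0.0000] = 4.0085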